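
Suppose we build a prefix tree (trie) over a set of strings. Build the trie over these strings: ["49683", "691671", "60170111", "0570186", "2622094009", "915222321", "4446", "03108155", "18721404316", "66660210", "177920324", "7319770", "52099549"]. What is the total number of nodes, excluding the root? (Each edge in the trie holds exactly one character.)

Insert word by word; a character creates a node only if that edge doesn't already exist:
  "49683" → 5 new (4, 9, 6, 8, 3)
  "691671" → 6 new (6, 9, 1, 6, 7, 1)
  "60170111" → prefix "6" already present; 7 new (0, 1, 7, 0, 1, 1, 1)
  "0570186" → 7 new (0, 5, 7, 0, 1, 8, 6)
  "2622094009" → 10 new (2, 6, 2, 2, 0, 9, 4, 0, 0, 9)
  "915222321" → 9 new (9, 1, 5, 2, 2, 2, 3, 2, 1)
  "4446" → prefix "4" already present; 3 new (4, 4, 6)
  "03108155" → prefix "0" already present; 7 new (3, 1, 0, 8, 1, 5, 5)
  "18721404316" → 11 new (1, 8, 7, 2, 1, 4, 0, 4, 3, 1, 6)
  "66660210" → prefix "6" already present; 7 new (6, 6, 6, 0, 2, 1, 0)
  "177920324" → prefix "1" already present; 8 new (7, 7, 9, 2, 0, 3, 2, 4)
  "7319770" → 7 new (7, 3, 1, 9, 7, 7, 0)
  "52099549" → 8 new (5, 2, 0, 9, 9, 5, 4, 9)
Total nodes = 5 + 6 + 7 + 7 + 10 + 9 + 3 + 7 + 11 + 7 + 8 + 7 + 8 = 95

95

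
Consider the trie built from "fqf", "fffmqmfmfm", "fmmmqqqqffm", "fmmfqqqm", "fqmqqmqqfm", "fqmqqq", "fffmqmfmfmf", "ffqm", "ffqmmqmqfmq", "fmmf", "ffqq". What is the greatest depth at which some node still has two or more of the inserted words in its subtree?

Equivalently: take the maximum, over all pairs, of their longest common prefix length.
"fffmqmfmfm" and "fffmqmfmfmf" agree on "fffmqmfmfm" (10 characters) before diverging; nothing deeper is shared.
Longest shared-prefix length: 10

10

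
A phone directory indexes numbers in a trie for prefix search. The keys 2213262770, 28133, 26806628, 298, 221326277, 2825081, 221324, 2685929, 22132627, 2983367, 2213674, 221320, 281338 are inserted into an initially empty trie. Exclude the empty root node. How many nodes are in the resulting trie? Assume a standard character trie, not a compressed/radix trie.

42

For each word, the new-node count is its length minus the longest prefix already in the trie:
  "2213262770" → 10 new (2, 2, 1, 3, 2, 6, 2, 7, 7, 0)
  "28133" → prefix "2" already present; 4 new (8, 1, 3, 3)
  "26806628" → prefix "2" already present; 7 new (6, 8, 0, 6, 6, 2, 8)
  "298" → prefix "2" already present; 2 new (9, 8)
  "221326277" → prefix "221326277" already present; 0 new (none)
  "2825081" → prefix "28" already present; 5 new (2, 5, 0, 8, 1)
  "221324" → prefix "22132" already present; 1 new (4)
  "2685929" → prefix "268" already present; 4 new (5, 9, 2, 9)
  "22132627" → prefix "22132627" already present; 0 new (none)
  "2983367" → prefix "298" already present; 4 new (3, 3, 6, 7)
  "2213674" → prefix "2213" already present; 3 new (6, 7, 4)
  "221320" → prefix "22132" already present; 1 new (0)
  "281338" → prefix "28133" already present; 1 new (8)
Total nodes = 10 + 4 + 7 + 2 + 0 + 5 + 1 + 4 + 0 + 4 + 3 + 1 + 1 = 42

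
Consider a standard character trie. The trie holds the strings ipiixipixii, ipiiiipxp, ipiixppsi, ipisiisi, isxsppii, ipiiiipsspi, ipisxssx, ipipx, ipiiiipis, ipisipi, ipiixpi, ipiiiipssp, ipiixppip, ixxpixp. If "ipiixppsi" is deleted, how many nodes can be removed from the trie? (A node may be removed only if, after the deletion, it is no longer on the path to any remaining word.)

2

After clearing the end-marker at "ipiixppsi", prune upward until reaching a node still needed by another word.
The suffix "si" (2 nodes) is used only by "ipiixppsi"; the node for "ipiixpp" still has the child "i", so pruning stops there.
Nodes removed: 2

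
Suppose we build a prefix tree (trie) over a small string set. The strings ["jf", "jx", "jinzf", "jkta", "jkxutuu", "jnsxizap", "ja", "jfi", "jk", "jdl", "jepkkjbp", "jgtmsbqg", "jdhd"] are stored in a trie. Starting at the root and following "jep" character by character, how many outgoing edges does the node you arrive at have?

The children of the "jep" node are the distinct next characters among strings starting with "jep".
Characters that immediately follow "jep" among the stored strings: {k}.
That node has 1 child edge.

1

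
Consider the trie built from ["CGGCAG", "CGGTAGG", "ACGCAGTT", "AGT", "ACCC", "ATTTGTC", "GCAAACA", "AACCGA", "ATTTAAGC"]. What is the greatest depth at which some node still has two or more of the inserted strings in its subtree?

4

The deepest shared node is where two words last agree before diverging.
e.g. "ATTTAAGC" and "ATTTGTC" share the prefix "ATTT" of length 4; no pair shares a longer one.
Longest shared-prefix length: 4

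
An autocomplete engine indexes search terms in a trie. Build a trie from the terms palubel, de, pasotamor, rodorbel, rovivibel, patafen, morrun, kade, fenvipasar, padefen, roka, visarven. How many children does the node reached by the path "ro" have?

Follow the path "ro" to its node, then look at its outgoing edges.
Distinct next characters after "ro": d, k, v.
That node has 3 child edges.

3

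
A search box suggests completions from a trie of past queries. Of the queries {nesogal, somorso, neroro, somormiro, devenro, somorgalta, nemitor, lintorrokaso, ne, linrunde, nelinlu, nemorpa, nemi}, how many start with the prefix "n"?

7

Filter for entries beginning with "n":
Matches: "ne", "nelinlu", "nemi", "nemitor", "nemorpa", "neroro", "nesogal"
Count: 7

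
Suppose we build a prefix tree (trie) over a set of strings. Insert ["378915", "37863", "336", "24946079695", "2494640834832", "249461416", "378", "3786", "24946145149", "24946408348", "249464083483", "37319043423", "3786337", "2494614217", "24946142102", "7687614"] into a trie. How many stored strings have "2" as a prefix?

8

Filter for entries beginning with "2":
Matches: "24946079695", "249461416", "24946142102", "2494614217", "24946145149", "24946408348", "249464083483", "2494640834832"
Count: 8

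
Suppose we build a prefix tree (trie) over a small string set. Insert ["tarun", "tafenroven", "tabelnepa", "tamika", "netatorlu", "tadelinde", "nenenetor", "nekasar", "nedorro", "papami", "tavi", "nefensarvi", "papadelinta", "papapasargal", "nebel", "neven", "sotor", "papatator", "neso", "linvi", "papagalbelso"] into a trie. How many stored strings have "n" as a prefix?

Filter for entries beginning with "n":
Matches: "nebel", "nedorro", "nefensarvi", "nekasar", "nenenetor", "neso", "netatorlu", "neven"
Count: 8

8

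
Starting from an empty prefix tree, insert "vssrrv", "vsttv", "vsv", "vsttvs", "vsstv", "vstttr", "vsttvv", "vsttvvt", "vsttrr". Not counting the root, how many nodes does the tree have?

For each word, the new-node count is its length minus the longest prefix already in the trie:
  "vssrrv" → 6 new (v, s, s, r, r, v)
  "vsttv" → prefix "vs" already present; 3 new (t, t, v)
  "vsv" → prefix "vs" already present; 1 new (v)
  "vsttvs" → prefix "vsttv" already present; 1 new (s)
  "vsstv" → prefix "vss" already present; 2 new (t, v)
  "vstttr" → prefix "vstt" already present; 2 new (t, r)
  "vsttvv" → prefix "vsttv" already present; 1 new (v)
  "vsttvvt" → prefix "vsttvv" already present; 1 new (t)
  "vsttrr" → prefix "vstt" already present; 2 new (r, r)
Total nodes = 6 + 3 + 1 + 1 + 2 + 2 + 1 + 1 + 2 = 19

19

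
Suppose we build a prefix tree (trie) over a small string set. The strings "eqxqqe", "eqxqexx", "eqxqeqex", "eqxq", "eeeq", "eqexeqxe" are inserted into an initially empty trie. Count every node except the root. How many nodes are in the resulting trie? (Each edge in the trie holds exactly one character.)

21

Trie structure (* marks end of a word):
(root)
└─ e
   ├─ e
   │  └─ e
   │     └─ q *
   └─ q
      ├─ e
      │  └─ x
      │     └─ e
      │        └─ q
      │           └─ x
      │              └─ e *
      └─ x
         └─ q *
            ├─ e
            │  ├─ q
            │  │  └─ e
            │  │     └─ x *
            │  └─ x
            │     └─ x *
            └─ q
               └─ e *
Counting every labelled node above: 21.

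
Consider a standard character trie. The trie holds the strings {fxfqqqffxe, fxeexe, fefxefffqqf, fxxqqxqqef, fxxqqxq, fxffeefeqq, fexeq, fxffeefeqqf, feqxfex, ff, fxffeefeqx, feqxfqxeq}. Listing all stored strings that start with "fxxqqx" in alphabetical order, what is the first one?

fxxqqxq

DFS of the "fxxqqx" subtree visits, in order: "fxxqqxq", "fxxqqxqqef"
Position 1: fxxqqxq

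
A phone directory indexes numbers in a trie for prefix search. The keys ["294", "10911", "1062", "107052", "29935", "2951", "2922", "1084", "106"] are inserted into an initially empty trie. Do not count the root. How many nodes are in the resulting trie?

For each word, the new-node count is its length minus the longest prefix already in the trie:
  "294" → 3 new (2, 9, 4)
  "10911" → 5 new (1, 0, 9, 1, 1)
  "1062" → prefix "10" already present; 2 new (6, 2)
  "107052" → prefix "10" already present; 4 new (7, 0, 5, 2)
  "29935" → prefix "29" already present; 3 new (9, 3, 5)
  "2951" → prefix "29" already present; 2 new (5, 1)
  "2922" → prefix "29" already present; 2 new (2, 2)
  "1084" → prefix "10" already present; 2 new (8, 4)
  "106" → prefix "106" already present; 0 new (none)
Total nodes = 3 + 5 + 2 + 4 + 3 + 2 + 2 + 2 + 0 = 23

23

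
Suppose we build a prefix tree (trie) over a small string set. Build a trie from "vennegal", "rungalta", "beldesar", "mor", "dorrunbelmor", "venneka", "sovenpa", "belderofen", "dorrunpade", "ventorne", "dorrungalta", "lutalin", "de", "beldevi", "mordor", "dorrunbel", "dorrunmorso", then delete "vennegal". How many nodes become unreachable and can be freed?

3

After clearing the end-marker at "vennegal", prune upward until reaching a node still needed by another word.
The suffix "gal" (3 nodes) is used only by "vennegal"; the node for "venne" still has the child "k", so pruning stops there.
Nodes removed: 3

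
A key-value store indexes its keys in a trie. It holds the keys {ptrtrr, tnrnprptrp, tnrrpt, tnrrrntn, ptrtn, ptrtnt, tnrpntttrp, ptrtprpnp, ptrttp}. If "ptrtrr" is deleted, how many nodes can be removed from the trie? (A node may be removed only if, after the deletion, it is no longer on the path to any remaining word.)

2

Walk "ptrtrr" from the leaf back toward the root, removing each node that no remaining word uses.
The suffix "rr" (2 nodes) is used only by "ptrtrr"; the node for "ptrt" still has the child "n", so pruning stops there.
Nodes removed: 2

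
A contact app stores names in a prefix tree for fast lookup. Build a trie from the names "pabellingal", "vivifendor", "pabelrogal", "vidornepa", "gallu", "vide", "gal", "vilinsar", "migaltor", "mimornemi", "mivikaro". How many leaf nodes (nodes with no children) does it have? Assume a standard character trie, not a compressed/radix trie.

A leaf is a node with no children — equivalently, the end of a word that is not a proper prefix of any other stored word.
Those words: "gallu", "migaltor", "mimornemi", "mivikaro", "pabellingal", "pabelrogal", "vide", "vidornepa", "vilinsar", "vivifendor"
Leaf count: 10

10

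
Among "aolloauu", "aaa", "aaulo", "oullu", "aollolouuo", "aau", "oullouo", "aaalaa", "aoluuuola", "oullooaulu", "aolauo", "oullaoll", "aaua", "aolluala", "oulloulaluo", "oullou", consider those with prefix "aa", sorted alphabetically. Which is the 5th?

aaulo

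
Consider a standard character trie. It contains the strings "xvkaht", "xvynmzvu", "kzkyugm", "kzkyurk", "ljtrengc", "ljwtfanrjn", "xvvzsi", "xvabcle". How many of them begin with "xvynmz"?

Traverse to the node for "xvynmz", then collect every word in that subtree.
Words under "xvynmz": xvynmzvu
Count: 1

1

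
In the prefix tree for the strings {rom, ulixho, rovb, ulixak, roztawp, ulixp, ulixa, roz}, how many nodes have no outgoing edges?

6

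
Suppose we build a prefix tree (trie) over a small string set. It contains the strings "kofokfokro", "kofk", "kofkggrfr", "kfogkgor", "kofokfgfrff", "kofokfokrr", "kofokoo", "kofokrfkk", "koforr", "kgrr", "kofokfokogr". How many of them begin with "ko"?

9

Filter for entries beginning with "ko":
Words under "ko": kofk, kofkggrfr, kofokfgfrff, kofokfokogr, kofokfokro, kofokfokrr, kofokoo, kofokrfkk, koforr
Count: 9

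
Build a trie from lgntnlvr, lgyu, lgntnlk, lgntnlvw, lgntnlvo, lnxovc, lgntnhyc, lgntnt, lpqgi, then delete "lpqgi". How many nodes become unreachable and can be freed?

4

Walk "lpqgi" from the leaf back toward the root, removing each node that no remaining word uses.
The suffix "pqgi" (4 nodes) is used only by "lpqgi"; the node for "l" still has the child "g", so pruning stops there.
Nodes removed: 4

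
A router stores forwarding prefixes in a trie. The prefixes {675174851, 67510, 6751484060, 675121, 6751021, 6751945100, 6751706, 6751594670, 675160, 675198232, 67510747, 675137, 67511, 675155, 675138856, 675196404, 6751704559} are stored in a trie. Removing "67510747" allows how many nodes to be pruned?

A node on "67510747"'s path can go only if nothing else ends at it or branches off below it.
The suffix "747" (3 nodes) is used only by "67510747"; the node for "67510" still has the child "2", so pruning stops there.
Nodes removed: 3

3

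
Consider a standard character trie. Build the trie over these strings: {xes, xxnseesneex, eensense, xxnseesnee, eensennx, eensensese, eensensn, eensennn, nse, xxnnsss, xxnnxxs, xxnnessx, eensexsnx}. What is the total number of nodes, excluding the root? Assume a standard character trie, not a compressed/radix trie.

Trace insertions, counting only characters that open a new branch:
  "xes" → 3 new (x, e, s)
  "xxnseesneex" → prefix "x" already present; 10 new (x, n, s, e, e, s, n, e, e, x)
  "eensense" → 8 new (e, e, n, s, e, n, s, e)
  "xxnseesnee" → prefix "xxnseesnee" already present; 0 new (none)
  "eensennx" → prefix "eensen" already present; 2 new (n, x)
  "eensensese" → prefix "eensense" already present; 2 new (s, e)
  "eensensn" → prefix "eensens" already present; 1 new (n)
  "eensennn" → prefix "eensenn" already present; 1 new (n)
  "nse" → 3 new (n, s, e)
  "xxnnsss" → prefix "xxn" already present; 4 new (n, s, s, s)
  "xxnnxxs" → prefix "xxnn" already present; 3 new (x, x, s)
  "xxnnessx" → prefix "xxnn" already present; 4 new (e, s, s, x)
  "eensexsnx" → prefix "eense" already present; 4 new (x, s, n, x)
Total nodes = 3 + 10 + 8 + 0 + 2 + 2 + 1 + 1 + 3 + 4 + 3 + 4 + 4 = 45

45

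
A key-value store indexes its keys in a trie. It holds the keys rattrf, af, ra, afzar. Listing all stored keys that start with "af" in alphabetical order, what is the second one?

Filter for "af…" and sort: "af", "afzar"
Position 2: afzar

afzar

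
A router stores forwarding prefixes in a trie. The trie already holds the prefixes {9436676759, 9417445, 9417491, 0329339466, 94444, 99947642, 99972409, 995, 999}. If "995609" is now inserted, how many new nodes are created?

3

The longest prefix of "995609" already in the trie is "995" (length 3).
Each of the 3 remaining characters creates one node.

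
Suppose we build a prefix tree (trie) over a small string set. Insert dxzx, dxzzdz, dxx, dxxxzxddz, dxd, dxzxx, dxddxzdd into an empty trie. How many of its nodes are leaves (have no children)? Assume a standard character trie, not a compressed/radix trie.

4

A leaf is a node with no children — equivalently, the end of a word that is not a proper prefix of any other stored word.
Those words: "dxddxzdd", "dxxxzxddz", "dxzxx", "dxzzdz"
Leaf count: 4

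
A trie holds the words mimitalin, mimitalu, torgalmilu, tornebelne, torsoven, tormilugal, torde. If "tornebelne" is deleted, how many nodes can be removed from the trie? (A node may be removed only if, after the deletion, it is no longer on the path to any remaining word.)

After clearing the end-marker at "tornebelne", prune upward until reaching a node still needed by another word.
The suffix "nebelne" (7 nodes) is used only by "tornebelne"; the node for "tor" still has the child "g", so pruning stops there.
Nodes removed: 7

7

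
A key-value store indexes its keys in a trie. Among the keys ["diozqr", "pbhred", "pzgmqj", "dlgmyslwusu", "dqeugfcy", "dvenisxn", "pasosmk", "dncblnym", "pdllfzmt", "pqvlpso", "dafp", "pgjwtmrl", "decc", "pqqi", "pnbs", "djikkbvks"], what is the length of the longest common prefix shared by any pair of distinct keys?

2

The deepest shared node is where two words last agree before diverging.
e.g. "pqqi" and "pqvlpso" share the prefix "pq" of length 2; no pair shares a longer one.
Longest shared-prefix length: 2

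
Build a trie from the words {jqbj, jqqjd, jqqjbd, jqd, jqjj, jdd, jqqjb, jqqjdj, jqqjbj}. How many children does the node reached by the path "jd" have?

1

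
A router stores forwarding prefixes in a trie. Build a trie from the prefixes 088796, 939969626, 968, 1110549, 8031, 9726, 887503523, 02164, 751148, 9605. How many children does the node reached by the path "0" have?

Walk "0" from the root, arriving at one node.
Distinct next characters after "0": 2, 8.
That node has 2 child edges.

2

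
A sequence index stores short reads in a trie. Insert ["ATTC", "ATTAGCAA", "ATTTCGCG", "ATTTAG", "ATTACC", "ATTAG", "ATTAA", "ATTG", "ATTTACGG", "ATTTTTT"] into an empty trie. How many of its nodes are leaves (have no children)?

9

A leaf is a node with no children — equivalently, the end of a word that is not a proper prefix of any other stored word.
Those words: "ATTAA", "ATTACC", "ATTAGCAA", "ATTC", "ATTG", "ATTTACGG", "ATTTAG", "ATTTCGCG", "ATTTTTT"
Leaf count: 9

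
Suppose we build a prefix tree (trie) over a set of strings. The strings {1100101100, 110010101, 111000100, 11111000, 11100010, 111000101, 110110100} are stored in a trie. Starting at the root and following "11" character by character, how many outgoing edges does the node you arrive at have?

2

The children of the "11" node are the distinct next characters among strings starting with "11".
Distinct next characters after "11": 0, 1.
That node has 2 child edges.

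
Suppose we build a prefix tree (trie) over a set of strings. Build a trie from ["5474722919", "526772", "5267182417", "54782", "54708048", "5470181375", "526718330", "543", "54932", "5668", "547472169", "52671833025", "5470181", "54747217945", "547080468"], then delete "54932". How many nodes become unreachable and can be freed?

3

A node on "54932"'s path can go only if nothing else ends at it or branches off below it.
The suffix "932" (3 nodes) is used only by "54932"; the node for "54" still has the child "7", so pruning stops there.
Nodes removed: 3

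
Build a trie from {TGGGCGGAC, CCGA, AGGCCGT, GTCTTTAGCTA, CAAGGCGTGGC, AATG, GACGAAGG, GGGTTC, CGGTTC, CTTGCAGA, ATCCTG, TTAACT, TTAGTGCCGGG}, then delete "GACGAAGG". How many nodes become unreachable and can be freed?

7

A node on "GACGAAGG"'s path can go only if nothing else ends at it or branches off below it.
The suffix "ACGAAGG" (7 nodes) is used only by "GACGAAGG"; the node for "G" still has the child "T", so pruning stops there.
Nodes removed: 7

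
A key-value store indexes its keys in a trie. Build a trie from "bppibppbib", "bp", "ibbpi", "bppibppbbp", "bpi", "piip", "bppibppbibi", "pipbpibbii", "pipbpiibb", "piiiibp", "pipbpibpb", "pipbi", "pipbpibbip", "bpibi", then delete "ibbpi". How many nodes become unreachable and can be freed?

5

After clearing the end-marker at "ibbpi", prune upward until reaching a node still needed by another word.
No other word shares any prefix with "ibbpi", so all 5 of its nodes go.
Nodes removed: 5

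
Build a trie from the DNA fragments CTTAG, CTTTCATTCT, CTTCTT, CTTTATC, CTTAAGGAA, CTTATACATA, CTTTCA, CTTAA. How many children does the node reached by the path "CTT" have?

3

The children of the "CTT" node are the distinct next characters among strings starting with "CTT".
Distinct next characters after "CTT": A, C, T.
That node has 3 child edges.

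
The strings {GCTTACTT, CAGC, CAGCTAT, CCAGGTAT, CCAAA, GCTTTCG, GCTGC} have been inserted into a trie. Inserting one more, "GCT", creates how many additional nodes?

"GCT" is already a full path in the trie; only an end-marker is added.
No new nodes are needed: 0.

0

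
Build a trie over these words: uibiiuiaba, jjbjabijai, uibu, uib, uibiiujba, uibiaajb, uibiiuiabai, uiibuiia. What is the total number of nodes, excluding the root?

35

Count nodes per top-level branch (shared prefixes stored once):
  'j'-branch (jjbjabijai): 10 nodes
  'u'-branch (uib, uibiaajb, uibiiuiaba, uibiiuiabai, uibiiujba, uibu, uiibuiia): 25 nodes
Sum: 35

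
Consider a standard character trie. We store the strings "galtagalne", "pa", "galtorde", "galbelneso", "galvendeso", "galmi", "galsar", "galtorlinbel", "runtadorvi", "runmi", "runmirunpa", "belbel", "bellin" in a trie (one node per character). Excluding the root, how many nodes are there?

67

Trace insertions, counting only characters that open a new branch:
  "galtagalne" → 10 new (g, a, l, t, a, g, a, l, n, e)
  "pa" → 2 new (p, a)
  "galtorde" → prefix "galt" already present; 4 new (o, r, d, e)
  "galbelneso" → prefix "gal" already present; 7 new (b, e, l, n, e, s, o)
  "galvendeso" → prefix "gal" already present; 7 new (v, e, n, d, e, s, o)
  "galmi" → prefix "gal" already present; 2 new (m, i)
  "galsar" → prefix "gal" already present; 3 new (s, a, r)
  "galtorlinbel" → prefix "galtor" already present; 6 new (l, i, n, b, e, l)
  "runtadorvi" → 10 new (r, u, n, t, a, d, o, r, v, i)
  "runmi" → prefix "run" already present; 2 new (m, i)
  "runmirunpa" → prefix "runmi" already present; 5 new (r, u, n, p, a)
  "belbel" → 6 new (b, e, l, b, e, l)
  "bellin" → prefix "bel" already present; 3 new (l, i, n)
Total nodes = 10 + 2 + 4 + 7 + 7 + 2 + 3 + 6 + 10 + 2 + 5 + 6 + 3 = 67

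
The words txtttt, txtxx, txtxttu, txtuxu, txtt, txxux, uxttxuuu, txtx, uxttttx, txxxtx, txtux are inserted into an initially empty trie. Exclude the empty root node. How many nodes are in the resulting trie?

Count nodes per top-level branch (shared prefixes stored once):
  't'-branch (txtt, txtttt, txtux, txtuxu, txtx, txtxttu, txtxx, txxux, txxxtx): 20 nodes
  'u'-branch (uxttttx, uxttxuuu): 11 nodes
Sum: 31

31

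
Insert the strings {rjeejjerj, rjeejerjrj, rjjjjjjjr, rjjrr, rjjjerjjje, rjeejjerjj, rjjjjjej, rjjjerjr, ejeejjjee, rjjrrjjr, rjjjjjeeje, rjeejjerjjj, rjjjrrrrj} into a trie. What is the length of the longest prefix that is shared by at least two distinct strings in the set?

10

Equivalently: take the maximum, over all pairs, of their longest common prefix length.
"rjeejjerjj" and "rjeejjerjjj" agree on "rjeejjerjj" (10 characters) before diverging; nothing deeper is shared.
Longest shared-prefix length: 10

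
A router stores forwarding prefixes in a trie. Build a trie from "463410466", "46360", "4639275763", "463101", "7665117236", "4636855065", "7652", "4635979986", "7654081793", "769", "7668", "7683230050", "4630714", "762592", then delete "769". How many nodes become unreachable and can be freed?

After clearing the end-marker at "769", prune upward until reaching a node still needed by another word.
The suffix "9" (1 node) is used only by "769"; the node for "76" still has the child "6", so pruning stops there.
Nodes removed: 1

1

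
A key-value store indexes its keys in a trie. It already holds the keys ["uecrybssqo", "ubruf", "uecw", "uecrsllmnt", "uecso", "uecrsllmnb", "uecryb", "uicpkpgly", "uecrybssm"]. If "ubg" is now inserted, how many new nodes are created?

1

"ub" is already a path in the trie; the remaining "g" must be added.
New nodes needed: |"ubg"| − 2 = 3 − 2 = 1.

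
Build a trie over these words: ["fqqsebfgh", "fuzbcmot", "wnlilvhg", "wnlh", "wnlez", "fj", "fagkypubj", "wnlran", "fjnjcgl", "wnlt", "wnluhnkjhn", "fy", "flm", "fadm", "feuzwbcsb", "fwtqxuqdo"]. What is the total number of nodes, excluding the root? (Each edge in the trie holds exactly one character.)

73

Count nodes per top-level branch (shared prefixes stored once):
  'f'-branch (fadm, fagkypubj, feuzwbcsb, fj, fjnjcgl, flm, fqqsebfgh, fuzbcmot, fwtqxuqdo, fy): 51 nodes
  'w'-branch (wnlez, wnlh, wnlilvhg, wnlran, wnlt, wnluhnkjhn): 22 nodes
Sum: 73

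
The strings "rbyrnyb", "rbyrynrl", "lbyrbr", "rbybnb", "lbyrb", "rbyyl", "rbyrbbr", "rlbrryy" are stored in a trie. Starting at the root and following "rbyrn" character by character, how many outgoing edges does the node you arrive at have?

Walk "rbyrn" from the root, arriving at one node.
Distinct next characters after "rbyrn": y.
That node has 1 child edge.

1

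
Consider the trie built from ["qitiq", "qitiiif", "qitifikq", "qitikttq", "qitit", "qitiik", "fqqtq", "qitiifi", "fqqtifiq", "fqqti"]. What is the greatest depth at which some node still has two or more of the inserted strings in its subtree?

5

The deepest shared node is where two words last agree before diverging.
"fqqti" and "fqqtifiq" agree on "fqqti" (5 characters) before diverging; nothing deeper is shared.
Longest shared-prefix length: 5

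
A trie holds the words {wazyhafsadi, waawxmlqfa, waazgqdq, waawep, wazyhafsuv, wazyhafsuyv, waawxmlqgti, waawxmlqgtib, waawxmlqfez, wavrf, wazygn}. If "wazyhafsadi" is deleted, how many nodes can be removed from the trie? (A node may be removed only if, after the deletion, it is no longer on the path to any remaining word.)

3

Walk "wazyhafsadi" from the leaf back toward the root, removing each node that no remaining word uses.
The suffix "adi" (3 nodes) is used only by "wazyhafsadi"; the node for "wazyhafs" still has the child "u", so pruning stops there.
Nodes removed: 3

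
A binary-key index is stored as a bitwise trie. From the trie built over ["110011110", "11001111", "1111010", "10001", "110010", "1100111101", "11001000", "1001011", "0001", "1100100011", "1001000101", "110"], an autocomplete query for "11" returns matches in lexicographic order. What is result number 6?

Filter for "11…" and sort: "110", "110010", "11001000", "1100100011", "11001111", "110011110", "1100111101", "1111010"
The 6th is 110011110.

110011110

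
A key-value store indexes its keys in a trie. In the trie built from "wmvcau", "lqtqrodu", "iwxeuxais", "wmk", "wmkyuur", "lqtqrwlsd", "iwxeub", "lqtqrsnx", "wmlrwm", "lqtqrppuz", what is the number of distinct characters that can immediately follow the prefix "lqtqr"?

4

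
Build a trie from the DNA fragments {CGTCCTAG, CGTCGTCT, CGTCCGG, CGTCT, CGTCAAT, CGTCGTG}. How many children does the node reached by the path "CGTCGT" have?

Walk "CGTCGT" from the root, arriving at one node.
Characters that immediately follow "CGTCGT" among the stored strings: {C, G}.
That node has 2 child edges.

2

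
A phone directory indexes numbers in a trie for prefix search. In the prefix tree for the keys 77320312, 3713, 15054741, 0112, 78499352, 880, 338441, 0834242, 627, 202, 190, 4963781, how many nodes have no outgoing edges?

A leaf is a node with no children — equivalently, the end of a word that is not a proper prefix of any other stored word.
Those words: "0112", "0834242", "15054741", "190", "202", "338441", "3713", "4963781", "627", "77320312", "78499352", "880"
Leaf count: 12

12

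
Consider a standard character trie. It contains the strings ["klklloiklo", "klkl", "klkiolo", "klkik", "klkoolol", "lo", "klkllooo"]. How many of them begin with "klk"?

Walk to "klk"; the words in its subtree are exactly those with that prefix.
Words under "klk": klkik, klkiolo, klkl, klklloiklo, klkllooo, klkoolol
Count: 6

6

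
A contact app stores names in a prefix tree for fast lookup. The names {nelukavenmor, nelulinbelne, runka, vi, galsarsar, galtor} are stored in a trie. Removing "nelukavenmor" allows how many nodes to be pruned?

8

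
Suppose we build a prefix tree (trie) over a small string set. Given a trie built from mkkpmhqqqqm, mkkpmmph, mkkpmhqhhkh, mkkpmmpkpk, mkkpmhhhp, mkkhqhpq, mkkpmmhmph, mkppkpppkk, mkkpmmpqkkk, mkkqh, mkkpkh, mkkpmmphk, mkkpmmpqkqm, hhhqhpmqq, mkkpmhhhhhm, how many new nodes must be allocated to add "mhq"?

Walking "mhq" from the root, the first 1 characters ("m") follow existing edges; "h" is the first miss.
So 3 − 1 = 2 new nodes.

2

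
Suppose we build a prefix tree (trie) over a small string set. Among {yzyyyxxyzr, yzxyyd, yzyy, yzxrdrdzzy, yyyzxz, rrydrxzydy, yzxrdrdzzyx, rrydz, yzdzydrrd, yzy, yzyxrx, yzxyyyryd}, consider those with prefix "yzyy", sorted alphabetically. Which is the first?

yzyy

DFS of the "yzyy" subtree visits, in order: "yzyy", "yzyyyxxyzr"
Position 1: yzyy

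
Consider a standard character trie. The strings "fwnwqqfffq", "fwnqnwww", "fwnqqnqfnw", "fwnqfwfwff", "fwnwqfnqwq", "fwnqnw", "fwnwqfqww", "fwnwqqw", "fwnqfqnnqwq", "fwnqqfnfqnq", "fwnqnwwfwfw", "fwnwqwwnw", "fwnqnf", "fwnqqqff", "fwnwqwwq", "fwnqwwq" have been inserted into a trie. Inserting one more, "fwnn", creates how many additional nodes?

The longest prefix of "fwnn" already in the trie is "fwn" (length 3).
Each of the 1 remaining characters creates one node.

1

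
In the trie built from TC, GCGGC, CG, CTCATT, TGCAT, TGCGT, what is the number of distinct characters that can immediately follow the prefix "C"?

Follow the path "C" to its node, then look at its outgoing edges.
Characters that immediately follow "C" among the stored strings: {G, T}.
That node has 2 child edges.

2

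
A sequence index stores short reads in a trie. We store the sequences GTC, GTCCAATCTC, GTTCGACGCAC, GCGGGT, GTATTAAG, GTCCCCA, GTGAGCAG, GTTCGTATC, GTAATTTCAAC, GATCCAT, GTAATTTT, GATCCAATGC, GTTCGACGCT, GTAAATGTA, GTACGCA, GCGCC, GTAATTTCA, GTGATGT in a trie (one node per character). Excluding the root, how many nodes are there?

77

Insert word by word; a character creates a node only if that edge doesn't already exist:
  "GTC" → 3 new (G, T, C)
  "GTCCAATCTC" → prefix "GTC" already present; 7 new (C, A, A, T, C, T, C)
  "GTTCGACGCAC" → prefix "GT" already present; 9 new (T, C, G, A, C, G, C, A, C)
  "GCGGGT" → prefix "G" already present; 5 new (C, G, G, G, T)
  "GTATTAAG" → prefix "GT" already present; 6 new (A, T, T, A, A, G)
  "GTCCCCA" → prefix "GTCC" already present; 3 new (C, C, A)
  "GTGAGCAG" → prefix "GT" already present; 6 new (G, A, G, C, A, G)
  "GTTCGTATC" → prefix "GTTCG" already present; 4 new (T, A, T, C)
  "GTAATTTCAAC" → prefix "GTA" already present; 8 new (A, T, T, T, C, A, A, C)
  "GATCCAT" → prefix "G" already present; 6 new (A, T, C, C, A, T)
  "GTAATTTT" → prefix "GTAATTT" already present; 1 new (T)
  "GATCCAATGC" → prefix "GATCCA" already present; 4 new (A, T, G, C)
  "GTTCGACGCT" → prefix "GTTCGACGC" already present; 1 new (T)
  "GTAAATGTA" → prefix "GTAA" already present; 5 new (A, T, G, T, A)
  "GTACGCA" → prefix "GTA" already present; 4 new (C, G, C, A)
  "GCGCC" → prefix "GCG" already present; 2 new (C, C)
  "GTAATTTCA" → prefix "GTAATTTCA" already present; 0 new (none)
  "GTGATGT" → prefix "GTGA" already present; 3 new (T, G, T)
Total nodes = 3 + 7 + 9 + 5 + 6 + 3 + 6 + 4 + 8 + 6 + 1 + 4 + 1 + 5 + 4 + 2 + 0 + 3 = 77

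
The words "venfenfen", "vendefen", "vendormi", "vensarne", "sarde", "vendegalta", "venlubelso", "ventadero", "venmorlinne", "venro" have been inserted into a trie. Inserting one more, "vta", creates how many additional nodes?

"v" is already a path in the trie; the remaining "ta" must be added.
New nodes needed: |"vta"| − 1 = 3 − 1 = 2.

2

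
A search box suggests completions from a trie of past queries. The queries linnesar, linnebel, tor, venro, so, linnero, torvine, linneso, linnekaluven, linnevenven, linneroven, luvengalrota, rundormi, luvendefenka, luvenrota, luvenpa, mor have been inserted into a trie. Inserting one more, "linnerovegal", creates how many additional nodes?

3

"linnerove" is already a path in the trie; the remaining "gal" must be added.
New nodes needed: |"linnerovegal"| − 9 = 12 − 9 = 3.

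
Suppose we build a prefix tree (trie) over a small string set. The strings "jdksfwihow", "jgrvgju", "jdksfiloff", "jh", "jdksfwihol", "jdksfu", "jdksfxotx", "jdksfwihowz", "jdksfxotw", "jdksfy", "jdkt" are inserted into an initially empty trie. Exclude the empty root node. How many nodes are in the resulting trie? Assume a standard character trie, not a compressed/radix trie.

32

Trie structure (* marks end of a word):
(root)
└─ j
   ├─ d
   │  └─ k
   │     ├─ s
   │     │  └─ f
   │     │     ├─ i
   │     │     │  └─ l
   │     │     │     └─ o
   │     │     │        └─ f
   │     │     │           └─ f *
   │     │     ├─ u *
   │     │     ├─ w
   │     │     │  └─ i
   │     │     │     └─ h
   │     │     │        └─ o
   │     │     │           ├─ l *
   │     │     │           └─ w *
   │     │     │              └─ z *
   │     │     ├─ x
   │     │     │  └─ o
   │     │     │     └─ t
   │     │     │        ├─ w *
   │     │     │        └─ x *
   │     │     └─ y *
   │     └─ t *
   ├─ g
   │  └─ r
   │     └─ v
   │        └─ g
   │           └─ j
   │              └─ u *
   └─ h *
Counting every labelled node above: 32.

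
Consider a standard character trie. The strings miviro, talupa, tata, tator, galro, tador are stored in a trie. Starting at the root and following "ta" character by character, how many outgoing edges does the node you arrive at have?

Follow the path "ta" to its node, then look at its outgoing edges.
Characters that immediately follow "ta" among the stored strings: {d, l, t}.
That node has 3 child edges.

3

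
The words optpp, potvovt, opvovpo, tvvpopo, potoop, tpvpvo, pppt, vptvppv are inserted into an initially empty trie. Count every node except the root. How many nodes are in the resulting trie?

Count nodes per top-level branch (shared prefixes stored once):
  'o'-branch (optpp, opvovpo): 10 nodes
  'p'-branch (potoop, potvovt, pppt): 13 nodes
  't'-branch (tpvpvo, tvvpopo): 12 nodes
  'v'-branch (vptvppv): 7 nodes
Sum: 42

42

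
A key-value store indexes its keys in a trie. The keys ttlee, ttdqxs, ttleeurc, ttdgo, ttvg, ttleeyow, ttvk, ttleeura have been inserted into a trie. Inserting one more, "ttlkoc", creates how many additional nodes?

3

Walking "ttlkoc" from the root, the first 3 characters ("ttl") follow existing edges; "k" is the first miss.
Each of the 3 remaining characters creates one node.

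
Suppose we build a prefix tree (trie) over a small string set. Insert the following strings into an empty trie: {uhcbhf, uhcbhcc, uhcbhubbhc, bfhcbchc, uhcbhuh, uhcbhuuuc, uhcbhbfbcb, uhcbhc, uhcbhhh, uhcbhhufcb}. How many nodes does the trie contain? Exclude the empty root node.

36

Trie structure (* marks end of a word):
(root)
├─ b
│  └─ f
│     └─ h
│        └─ c
│           └─ b
│              └─ c
│                 └─ h
│                    └─ c *
└─ u
   └─ h
      └─ c
         └─ b
            └─ h
               ├─ b
               │  └─ f
               │     └─ b
               │        └─ c
               │           └─ b *
               ├─ c *
               │  └─ c *
               ├─ f *
               ├─ h
               │  ├─ h *
               │  └─ u
               │     └─ f
               │        └─ c
               │           └─ b *
               └─ u
                  ├─ b
                  │  └─ b
                  │     └─ h
                  │        └─ c *
                  ├─ h *
                  └─ u
                     └─ u
                        └─ c *
Counting every labelled node above: 36.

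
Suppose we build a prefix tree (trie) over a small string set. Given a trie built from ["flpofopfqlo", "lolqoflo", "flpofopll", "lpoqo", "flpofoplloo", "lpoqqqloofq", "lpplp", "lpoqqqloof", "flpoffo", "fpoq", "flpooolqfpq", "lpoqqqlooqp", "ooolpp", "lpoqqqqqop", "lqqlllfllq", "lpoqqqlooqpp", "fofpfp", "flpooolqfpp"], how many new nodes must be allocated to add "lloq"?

3

Walking "lloq" from the root, the first 1 characters ("l") follow existing edges; "l" is the first miss.
Each of the 3 remaining characters creates one node.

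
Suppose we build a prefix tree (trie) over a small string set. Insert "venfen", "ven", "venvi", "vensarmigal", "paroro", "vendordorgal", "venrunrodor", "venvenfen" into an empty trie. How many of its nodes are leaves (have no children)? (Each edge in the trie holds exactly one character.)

Leaves are exactly the stored words that no other stored word extends.
Those words: "paroro", "vendordorgal", "venfen", "venrunrodor", "vensarmigal", "venvenfen", "venvi"
Leaf count: 7

7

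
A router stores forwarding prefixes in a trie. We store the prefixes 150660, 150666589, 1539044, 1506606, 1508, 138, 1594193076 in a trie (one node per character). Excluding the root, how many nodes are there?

Trie structure (* marks end of a word):
(root)
└─ 1
   ├─ 3
   │  └─ 8 *
   └─ 5
      ├─ 0
      │  ├─ 6
      │  │  └─ 6
      │  │     ├─ 0 *
      │  │     │  └─ 6 *
      │  │     └─ 6
      │  │        └─ 5
      │  │           └─ 8
      │  │              └─ 9 *
      │  └─ 8 *
      ├─ 3
      │  └─ 9
      │     └─ 0
      │        └─ 4
      │           └─ 4 *
      └─ 9
         └─ 4
            └─ 1
               └─ 9
                  └─ 3
                     └─ 0
                        └─ 7
                           └─ 6 *
Counting every labelled node above: 27.

27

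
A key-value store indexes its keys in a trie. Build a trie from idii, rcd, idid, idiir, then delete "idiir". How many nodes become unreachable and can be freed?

Walk "idiir" from the leaf back toward the root, removing each node that no remaining word uses.
The suffix "r" (1 node) is used only by "idiir"; "idii" is itself a stored word, so pruning stops there.
Nodes removed: 1

1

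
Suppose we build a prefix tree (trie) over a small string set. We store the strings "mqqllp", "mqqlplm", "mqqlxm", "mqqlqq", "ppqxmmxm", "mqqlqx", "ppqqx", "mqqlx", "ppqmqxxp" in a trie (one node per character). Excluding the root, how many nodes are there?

Trace insertions, counting only characters that open a new branch:
  "mqqllp" → 6 new (m, q, q, l, l, p)
  "mqqlplm" → prefix "mqql" already present; 3 new (p, l, m)
  "mqqlxm" → prefix "mqql" already present; 2 new (x, m)
  "mqqlqq" → prefix "mqql" already present; 2 new (q, q)
  "ppqxmmxm" → 8 new (p, p, q, x, m, m, x, m)
  "mqqlqx" → prefix "mqqlq" already present; 1 new (x)
  "ppqqx" → prefix "ppq" already present; 2 new (q, x)
  "mqqlx" → prefix "mqqlx" already present; 0 new (none)
  "ppqmqxxp" → prefix "ppq" already present; 5 new (m, q, x, x, p)
Total nodes = 6 + 3 + 2 + 2 + 8 + 1 + 2 + 0 + 5 = 29

29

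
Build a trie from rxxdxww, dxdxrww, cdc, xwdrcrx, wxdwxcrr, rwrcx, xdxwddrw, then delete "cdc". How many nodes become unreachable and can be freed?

3

A node on "cdc"'s path can go only if nothing else ends at it or branches off below it.
No other word shares any prefix with "cdc", so all 3 of its nodes go.
Nodes removed: 3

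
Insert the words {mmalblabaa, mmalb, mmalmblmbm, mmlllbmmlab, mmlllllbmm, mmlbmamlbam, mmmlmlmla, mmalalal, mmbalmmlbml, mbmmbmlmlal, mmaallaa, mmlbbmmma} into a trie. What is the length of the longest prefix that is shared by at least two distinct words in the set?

Look for the deepest trie node that still has at least two words in its subtree.
e.g. "mmalb" and "mmalblabaa" share the prefix "mmalb" of length 5; no pair shares a longer one.
Longest shared-prefix length: 5

5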